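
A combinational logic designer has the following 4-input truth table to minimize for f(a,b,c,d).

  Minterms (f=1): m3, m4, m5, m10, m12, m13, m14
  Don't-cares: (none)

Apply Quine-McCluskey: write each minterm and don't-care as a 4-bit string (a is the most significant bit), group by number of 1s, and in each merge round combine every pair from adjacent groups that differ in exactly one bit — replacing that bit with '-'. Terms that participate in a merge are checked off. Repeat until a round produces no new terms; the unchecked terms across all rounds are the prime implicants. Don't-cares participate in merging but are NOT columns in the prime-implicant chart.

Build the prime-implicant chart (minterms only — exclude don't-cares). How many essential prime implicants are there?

3

Round 0: 0011 0100✓ 0101✓ 1010✓ 1100✓ 1101✓ 1110✓
Round 1: -100✓ -101✓ 010-✓ 1-10 11-0 110-✓
Round 2: -10-
PIs = {-10-, 0011, 1-10, 11-0}
Coverage chart:
  m3: 0011 ←essential
  m4: -10- ←essential
  m5: -10- ←essential
  m10: 1-10 ←essential
  m12: -10-,11-0
  m13: -10- ←essential
  m14: 1-10,11-0
Essential: -10-, 0011, 1-10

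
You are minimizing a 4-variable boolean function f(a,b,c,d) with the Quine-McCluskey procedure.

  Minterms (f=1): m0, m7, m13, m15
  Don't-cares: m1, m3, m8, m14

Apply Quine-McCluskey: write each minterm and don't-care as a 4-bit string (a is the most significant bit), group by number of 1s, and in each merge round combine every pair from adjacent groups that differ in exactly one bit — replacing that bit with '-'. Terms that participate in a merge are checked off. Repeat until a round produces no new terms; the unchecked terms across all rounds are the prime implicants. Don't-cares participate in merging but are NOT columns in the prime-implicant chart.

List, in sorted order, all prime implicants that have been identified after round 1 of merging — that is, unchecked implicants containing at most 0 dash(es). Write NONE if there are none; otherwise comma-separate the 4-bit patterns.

NONE

[col 0] 0000*, 0001*, 0011*, 0111*, 1000*, 1101*, 1110*, 1111*
[col 1] -000, -111, 0-11, 00-1, 000-, 11-1, 111-
Prime implicants: -000, -111, 0-11, 00-1, 000-, 11-1, 111-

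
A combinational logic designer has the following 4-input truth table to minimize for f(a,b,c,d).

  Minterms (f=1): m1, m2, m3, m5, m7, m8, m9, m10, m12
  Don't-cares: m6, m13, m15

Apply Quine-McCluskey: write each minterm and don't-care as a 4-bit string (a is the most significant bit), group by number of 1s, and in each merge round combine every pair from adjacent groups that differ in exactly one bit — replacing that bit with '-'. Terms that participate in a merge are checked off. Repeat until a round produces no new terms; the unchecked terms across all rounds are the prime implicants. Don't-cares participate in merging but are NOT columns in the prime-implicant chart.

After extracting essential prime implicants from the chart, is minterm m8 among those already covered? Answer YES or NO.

YES

size-2^0 implicants → 0001(✓)  0010(✓)  0011(✓)  0101(✓)  0110(✓)  0111(✓)  1000(✓)  1001(✓)  1010(✓)  1100(✓)  1101(✓)  1111(✓)
size-2^1 implicants → -001(✓)  -010  -101(✓)  -111(✓)  0-01(✓)  0-10(✓)  0-11(✓)  00-1(✓)  001-(✓)  01-1(✓)  011-(✓)  1-00(✓)  1-01(✓)  10-0  100-(✓)  11-1(✓)  110-(✓)
size-2^2 implicants → --01  -1-1  0--1  0-1-  1-0-
Unchecked terms (primes): --01, -010, -1-1, 0--1, 0-1-, 1-0-, 10-0
Minterm coverage:
  m1 ⊆ --01,0--1
  m2 ⊆ -010,0-1-
  m3 ⊆ 0--1,0-1-
  m5 ⊆ --01,-1-1,0--1
  m7 ⊆ -1-1,0--1,0-1-
  m8 ⊆ 1-0-,10-0
  m9 ⊆ --01,1-0-
  m10 ⊆ -010,10-0
  m12 ⊆ 1-0- [E]
E = {1-0-}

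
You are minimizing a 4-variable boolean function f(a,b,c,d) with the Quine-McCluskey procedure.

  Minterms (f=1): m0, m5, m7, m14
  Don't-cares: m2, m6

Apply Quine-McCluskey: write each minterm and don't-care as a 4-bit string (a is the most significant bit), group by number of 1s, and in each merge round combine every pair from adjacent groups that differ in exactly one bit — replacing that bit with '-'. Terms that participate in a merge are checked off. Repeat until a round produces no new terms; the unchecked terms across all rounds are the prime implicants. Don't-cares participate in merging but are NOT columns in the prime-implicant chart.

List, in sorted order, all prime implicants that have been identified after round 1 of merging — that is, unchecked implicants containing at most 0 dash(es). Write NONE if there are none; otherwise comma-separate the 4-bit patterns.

NONE

Round 0: 0000✓ 0010✓ 0101✓ 0110✓ 0111✓ 1110✓
Round 1: -110 0-10 00-0 01-1 011-
PIs = {-110, 0-10, 00-0, 01-1, 011-}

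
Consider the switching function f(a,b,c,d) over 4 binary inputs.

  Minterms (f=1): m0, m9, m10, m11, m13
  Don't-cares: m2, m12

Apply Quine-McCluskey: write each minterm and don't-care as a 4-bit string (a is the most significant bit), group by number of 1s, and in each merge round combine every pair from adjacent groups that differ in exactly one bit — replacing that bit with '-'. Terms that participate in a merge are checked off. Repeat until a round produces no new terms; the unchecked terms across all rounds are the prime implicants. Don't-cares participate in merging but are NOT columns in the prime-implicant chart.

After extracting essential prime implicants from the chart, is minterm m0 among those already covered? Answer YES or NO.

YES

Round 0: 0000✓ 0010✓ 1001✓ 1010✓ 1011✓ 1100✓ 1101✓
Round 1: -010 00-0 1-01 10-1 101- 110-
PIs = {-010, 00-0, 1-01, 10-1, 101-, 110-}
Coverage chart:
  m0: 00-0 ←essential
  m9: 1-01,10-1
  m10: -010,101-
  m11: 10-1,101-
  m13: 1-01,110-
Essential: 00-0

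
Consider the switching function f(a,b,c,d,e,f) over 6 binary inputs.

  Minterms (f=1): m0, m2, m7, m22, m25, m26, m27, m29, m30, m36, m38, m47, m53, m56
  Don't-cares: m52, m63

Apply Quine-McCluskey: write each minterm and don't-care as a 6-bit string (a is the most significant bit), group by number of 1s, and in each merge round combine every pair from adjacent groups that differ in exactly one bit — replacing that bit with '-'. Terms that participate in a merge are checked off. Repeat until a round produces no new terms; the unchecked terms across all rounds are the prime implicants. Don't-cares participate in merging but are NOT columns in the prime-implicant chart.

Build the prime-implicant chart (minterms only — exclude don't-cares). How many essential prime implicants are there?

[col 0] 000000*, 000010*, 000111, 010110*, 011001*, 011010*, 011011*, 011101*, 011110*, 100100*, 100110*, 101111*, 110100*, 110101*, 111000, 111111*
[col 1] 0000-0, 01-110, 011-01, 011-10, 0110-1, 01101-, 1-0100, 1-1111, 1001-0, 11010-
Prime implicants: 0000-0, 000111, 01-110, 011-01, 011-10, 0110-1, 01101-, 1-0100, 1-1111, 1001-0, 11010-, 111000
PI chart (minterm → PIs covering it):
  0 | 0000-0  (sole → essential)
  2 | 0000-0  (sole → essential)
  7 | 000111  (sole → essential)
  22 | 01-110  (sole → essential)
  25 | 011-01,0110-1
  26 | 011-10,01101-
  27 | 0110-1,01101-
  29 | 011-01  (sole → essential)
  30 | 01-110,011-10
  36 | 1-0100,1001-0
  38 | 1001-0  (sole → essential)
  47 | 1-1111  (sole → essential)
  53 | 11010-  (sole → essential)
  56 | 111000  (sole → essential)
Essential prime implicants: 0000-0, 000111, 01-110, 011-01, 1-1111, 1001-0, 11010-, 111000

8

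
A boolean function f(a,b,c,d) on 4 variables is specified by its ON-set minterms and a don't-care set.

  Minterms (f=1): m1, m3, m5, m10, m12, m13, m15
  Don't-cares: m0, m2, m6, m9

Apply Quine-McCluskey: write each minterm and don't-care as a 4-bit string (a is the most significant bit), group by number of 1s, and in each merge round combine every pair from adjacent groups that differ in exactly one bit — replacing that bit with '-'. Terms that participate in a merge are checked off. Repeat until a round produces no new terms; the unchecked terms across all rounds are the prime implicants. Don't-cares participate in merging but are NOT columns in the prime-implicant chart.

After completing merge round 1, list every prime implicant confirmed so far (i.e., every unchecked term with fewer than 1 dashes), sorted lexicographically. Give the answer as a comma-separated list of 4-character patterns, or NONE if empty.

NONE

size-2^0 implicants → 0000(✓)  0001(✓)  0010(✓)  0011(✓)  0101(✓)  0110(✓)  1001(✓)  1010(✓)  1100(✓)  1101(✓)  1111(✓)
size-2^1 implicants → -001(✓)  -010  -101(✓)  0-01(✓)  0-10  00-0(✓)  00-1(✓)  000-(✓)  001-(✓)  1-01(✓)  11-1  110-
size-2^2 implicants → --01  00--
Unchecked terms (primes): --01, -010, 0-10, 00--, 11-1, 110-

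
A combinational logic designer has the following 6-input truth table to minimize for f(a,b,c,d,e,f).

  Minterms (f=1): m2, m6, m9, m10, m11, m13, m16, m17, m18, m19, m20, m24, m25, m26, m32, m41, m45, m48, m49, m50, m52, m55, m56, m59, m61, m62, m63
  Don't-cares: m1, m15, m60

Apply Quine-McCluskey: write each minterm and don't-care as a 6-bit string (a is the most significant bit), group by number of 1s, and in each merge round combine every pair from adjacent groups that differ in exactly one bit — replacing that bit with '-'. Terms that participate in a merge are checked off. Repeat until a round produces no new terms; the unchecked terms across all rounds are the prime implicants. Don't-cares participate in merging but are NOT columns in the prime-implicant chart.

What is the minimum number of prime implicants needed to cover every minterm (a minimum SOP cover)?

14

size-2^0 implicants → 000001(✓)  000010(✓)  000110(✓)  001001(✓)  001010(✓)  001011(✓)  001101(✓)  001111(✓)  010000(✓)  010001(✓)  010010(✓)  010011(✓)  010100(✓)  011000(✓)  011001(✓)  011010(✓)  100000(✓)  101001(✓)  101101(✓)  110000(✓)  110001(✓)  110010(✓)  110100(✓)  110111(✓)  111000(✓)  111011(✓)  111100(✓)  111101(✓)  111110(✓)  111111(✓)
size-2^1 implicants → -01001(✓)  -01101(✓)  -10000(✓)  -10001(✓)  -10010(✓)  -10100(✓)  -11000(✓)  0-0001(✓)  0-0010(✓)  0-1001(✓)  0-1010(✓)  00-001(✓)  00-010(✓)  000-10  001-01(✓)  001-11(✓)  0010-1(✓)  00101-  0011-1(✓)  01-000(✓)  01-001(✓)  01-010(✓)  010-00(✓)  0100-0(✓)  0100-1(✓)  01000-(✓)  01001-(✓)  0110-0(✓)  01100-(✓)  1-0000  1-1101  101-01(✓)  11-000(✓)  11-100(✓)  11-111  110-00(✓)  1100-0(✓)  11000-(✓)  111-00(✓)  111-11  1111-0(✓)  1111-1(✓)  11110-(✓)  11111-(✓)
size-2^2 implicants → -01-01  -1-000  -10-00  -100-0  -1000-  0--001  0--010  001--1  01-0-0  01-00-  0100--  11--00  1111--
Unchecked terms (primes): -01-01, -1-000, -10-00, -100-0, -1000-, 0--001, 0--010, 000-10, 001--1, 00101-, 01-0-0, 01-00-, 0100--, 1-0000, 1-1101, 11--00, 11-111, 111-11, 1111--
Minterm coverage:
  m2 ⊆ 0--010,000-10
  m6 ⊆ 000-10 [E]
  m9 ⊆ -01-01,0--001,001--1
  m10 ⊆ 0--010,00101-
  m11 ⊆ 001--1,00101-
  m13 ⊆ -01-01,001--1
  m16 ⊆ -1-000,-10-00,-100-0,-1000-,01-0-0,01-00-,0100--
  m17 ⊆ -1000-,0--001,01-00-,0100--
  m18 ⊆ -100-0,0--010,01-0-0,0100--
  m19 ⊆ 0100-- [E]
  m20 ⊆ -10-00 [E]
  m24 ⊆ -1-000,01-0-0,01-00-
  m25 ⊆ 0--001,01-00-
  m26 ⊆ 0--010,01-0-0
  m32 ⊆ 1-0000 [E]
  m41 ⊆ -01-01 [E]
  m45 ⊆ -01-01,1-1101
  m48 ⊆ -1-000,-10-00,-100-0,-1000-,1-0000,11--00
  m49 ⊆ -1000- [E]
  m50 ⊆ -100-0 [E]
  m52 ⊆ -10-00,11--00
  m55 ⊆ 11-111 [E]
  m56 ⊆ -1-000,11--00
  m59 ⊆ 111-11 [E]
  m61 ⊆ 1-1101,1111--
  m62 ⊆ 1111-- [E]
  m63 ⊆ 11-111,111-11,1111--
E = {-01-01, -10-00, -100-0, -1000-, 000-10, 0100--, 1-0000, 11-111, 111-11, 1111--}
Petrick residual → -1-000, 0--001, 0--010, 001--1
Cover = b'ce'f + bd'e'f' + bc'e'f' + bc'd'f' + bc'd'e' + a'd'e'f + a'd'ef' + a'b'c'ef' + a'b'cf + a'bc'd' + ac'd'e'f' + abdef + abcef + abcd  |cover|=14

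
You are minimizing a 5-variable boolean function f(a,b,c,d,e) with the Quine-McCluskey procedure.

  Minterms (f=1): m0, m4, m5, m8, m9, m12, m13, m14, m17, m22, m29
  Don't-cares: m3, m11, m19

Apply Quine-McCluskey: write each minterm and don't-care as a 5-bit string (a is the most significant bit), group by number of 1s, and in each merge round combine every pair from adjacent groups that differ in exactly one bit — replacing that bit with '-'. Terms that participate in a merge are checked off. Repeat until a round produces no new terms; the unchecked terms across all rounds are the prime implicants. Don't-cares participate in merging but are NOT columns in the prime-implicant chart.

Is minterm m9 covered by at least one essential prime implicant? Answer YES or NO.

[col 0] 00000*, 00011*, 00100*, 00101*, 01000*, 01001*, 01011*, 01100*, 01101*, 01110*, 10001*, 10011*, 10110, 11101*
[col 1] -0011, -1101, 0-000*, 0-011, 0-100*, 0-101*, 00-00*, 0010-*, 01-00*, 01-01*, 010-1, 0100-*, 011-0, 0110-*, 100-1
[col 2] 0--00, 0-10-, 01-0-
Prime implicants: -0011, -1101, 0--00, 0-011, 0-10-, 01-0-, 010-1, 011-0, 100-1, 10110
PI chart (minterm → PIs covering it):
  0 | 0--00  (sole → essential)
  4 | 0--00,0-10-
  5 | 0-10-  (sole → essential)
  8 | 0--00,01-0-
  9 | 01-0-,010-1
  12 | 0--00,0-10-,01-0-,011-0
  13 | -1101,0-10-,01-0-
  14 | 011-0  (sole → essential)
  17 | 100-1  (sole → essential)
  22 | 10110  (sole → essential)
  29 | -1101  (sole → essential)
Essential prime implicants: -1101, 0--00, 0-10-, 011-0, 100-1, 10110

NO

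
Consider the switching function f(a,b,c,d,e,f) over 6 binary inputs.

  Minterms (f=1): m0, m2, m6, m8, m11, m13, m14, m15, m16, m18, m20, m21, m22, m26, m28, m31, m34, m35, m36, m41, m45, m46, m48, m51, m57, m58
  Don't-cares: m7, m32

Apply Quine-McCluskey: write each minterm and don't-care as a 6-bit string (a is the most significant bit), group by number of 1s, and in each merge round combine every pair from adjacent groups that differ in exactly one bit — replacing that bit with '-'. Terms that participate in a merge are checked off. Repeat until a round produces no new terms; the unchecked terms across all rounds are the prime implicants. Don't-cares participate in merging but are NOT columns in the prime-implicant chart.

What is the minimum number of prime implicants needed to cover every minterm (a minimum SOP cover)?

size-2^0 implicants → 000000(✓)  000010(✓)  000110(✓)  000111(✓)  001000(✓)  001011(✓)  001101(✓)  001110(✓)  001111(✓)  010000(✓)  010010(✓)  010100(✓)  010101(✓)  010110(✓)  011010(✓)  011100(✓)  011111(✓)  100000(✓)  100010(✓)  100011(✓)  100100(✓)  101001(✓)  101101(✓)  101110(✓)  110000(✓)  110011(✓)  111001(✓)  111010(✓)
size-2^1 implicants → -00000(✓)  -00010(✓)  -01101  -01110  -10000(✓)  -11010  0-0000(✓)  0-0010(✓)  0-0110(✓)  0-1111  00-000  00-110(✓)  00-111(✓)  000-10(✓)  0000-0(✓)  00011-(✓)  001-11  0011-1  00111-(✓)  01-010  01-100  010-00(✓)  010-10(✓)  0100-0(✓)  0101-0(✓)  01010-  1-0000(✓)  1-0011  1-1001  100-00  1000-0(✓)  10001-  101-01
size-2^2 implicants → --0000  -000-0  0-0-10  0-00-0  00-11-  010--0
Unchecked terms (primes): --0000, -000-0, -01101, -01110, -11010, 0-0-10, 0-00-0, 0-1111, 00-000, 00-11-, 001-11, 0011-1, 01-010, 01-100, 010--0, 01010-, 1-0011, 1-1001, 100-00, 10001-, 101-01
Minterm coverage:
  m0 ⊆ --0000,-000-0,0-00-0,00-000
  m2 ⊆ -000-0,0-0-10,0-00-0
  m6 ⊆ 0-0-10,00-11-
  m8 ⊆ 00-000 [E]
  m11 ⊆ 001-11 [E]
  m13 ⊆ -01101,0011-1
  m14 ⊆ -01110,00-11-
  m15 ⊆ 0-1111,00-11-,001-11,0011-1
  m16 ⊆ --0000,0-00-0,010--0
  m18 ⊆ 0-0-10,0-00-0,01-010,010--0
  m20 ⊆ 01-100,010--0,01010-
  m21 ⊆ 01010- [E]
  m22 ⊆ 0-0-10,010--0
  m26 ⊆ -11010,01-010
  m28 ⊆ 01-100 [E]
  m31 ⊆ 0-1111 [E]
  m34 ⊆ -000-0,10001-
  m35 ⊆ 1-0011,10001-
  m36 ⊆ 100-00 [E]
  m41 ⊆ 1-1001,101-01
  m45 ⊆ -01101,101-01
  m46 ⊆ -01110 [E]
  m48 ⊆ --0000 [E]
  m51 ⊆ 1-0011 [E]
  m57 ⊆ 1-1001 [E]
  m58 ⊆ -11010 [E]
E = {--0000, -01110, -11010, 0-1111, 00-000, 001-11, 01-100, 01010-, 1-0011, 1-1001, 100-00}
Petrick residual → -000-0, -01101, 0-0-10
Cover = c'd'e'f' + b'c'd'f' + b'cde'f + b'cdef' + bcd'ef' + a'c'ef' + a'cdef + a'b'd'e'f' + a'b'cef + a'bde'f' + a'bc'de' + ac'd'ef + acd'e'f + ab'c'e'f'  |cover|=14

14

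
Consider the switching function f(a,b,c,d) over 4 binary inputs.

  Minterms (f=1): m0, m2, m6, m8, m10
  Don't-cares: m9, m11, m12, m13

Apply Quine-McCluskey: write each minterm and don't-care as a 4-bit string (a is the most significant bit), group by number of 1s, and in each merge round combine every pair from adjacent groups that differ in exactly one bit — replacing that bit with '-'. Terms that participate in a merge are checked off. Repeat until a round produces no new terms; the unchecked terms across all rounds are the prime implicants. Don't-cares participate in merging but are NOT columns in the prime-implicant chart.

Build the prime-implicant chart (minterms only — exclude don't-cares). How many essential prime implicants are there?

size-2^0 implicants → 0000(✓)  0010(✓)  0110(✓)  1000(✓)  1001(✓)  1010(✓)  1011(✓)  1100(✓)  1101(✓)
size-2^1 implicants → -000(✓)  -010(✓)  0-10  00-0(✓)  1-00(✓)  1-01(✓)  10-0(✓)  10-1(✓)  100-(✓)  101-(✓)  110-(✓)
size-2^2 implicants → -0-0  1-0-  10--
Unchecked terms (primes): -0-0, 0-10, 1-0-, 10--
Minterm coverage:
  m0 ⊆ -0-0 [E]
  m2 ⊆ -0-0,0-10
  m6 ⊆ 0-10 [E]
  m8 ⊆ -0-0,1-0-,10--
  m10 ⊆ -0-0,10--
E = {-0-0, 0-10}

2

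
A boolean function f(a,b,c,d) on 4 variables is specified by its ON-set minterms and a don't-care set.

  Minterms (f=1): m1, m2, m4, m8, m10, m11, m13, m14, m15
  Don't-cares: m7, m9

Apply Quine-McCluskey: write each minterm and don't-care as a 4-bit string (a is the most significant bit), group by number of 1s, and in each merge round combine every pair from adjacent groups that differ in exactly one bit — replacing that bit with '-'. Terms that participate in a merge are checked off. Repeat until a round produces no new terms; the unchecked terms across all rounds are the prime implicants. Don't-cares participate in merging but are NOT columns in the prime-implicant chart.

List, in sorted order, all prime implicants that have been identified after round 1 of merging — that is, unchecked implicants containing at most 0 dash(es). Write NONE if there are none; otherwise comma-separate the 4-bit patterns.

0100

size-2^0 implicants → 0001(✓)  0010(✓)  0100  0111(✓)  1000(✓)  1001(✓)  1010(✓)  1011(✓)  1101(✓)  1110(✓)  1111(✓)
size-2^1 implicants → -001  -010  -111  1-01(✓)  1-10(✓)  1-11(✓)  10-0(✓)  10-1(✓)  100-(✓)  101-(✓)  11-1(✓)  111-(✓)
size-2^2 implicants → 1--1  1-1-  10--
Unchecked terms (primes): -001, -010, -111, 0100, 1--1, 1-1-, 10--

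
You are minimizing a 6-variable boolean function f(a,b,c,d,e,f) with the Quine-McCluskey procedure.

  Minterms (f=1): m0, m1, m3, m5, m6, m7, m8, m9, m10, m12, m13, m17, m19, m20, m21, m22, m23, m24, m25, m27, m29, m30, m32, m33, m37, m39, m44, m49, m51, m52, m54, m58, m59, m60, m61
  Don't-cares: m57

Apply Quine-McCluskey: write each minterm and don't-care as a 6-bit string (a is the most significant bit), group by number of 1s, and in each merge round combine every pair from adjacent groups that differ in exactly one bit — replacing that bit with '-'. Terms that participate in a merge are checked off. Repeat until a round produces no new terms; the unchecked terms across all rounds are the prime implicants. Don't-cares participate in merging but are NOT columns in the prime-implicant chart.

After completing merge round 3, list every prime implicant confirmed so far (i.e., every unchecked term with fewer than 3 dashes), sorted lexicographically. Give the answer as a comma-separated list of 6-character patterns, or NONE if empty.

--0001, -00-01, -0000-, -001-1, -01100, -101-0, -11-01, 0-011-, 0-100-, 00-00-, 001-0-, 0010-0, 01-110, 0101--, 1-1100, 11-100, 11101-, 11110-

size-2^0 implicants → 000000(✓)  000001(✓)  000011(✓)  000101(✓)  000110(✓)  000111(✓)  001000(✓)  001001(✓)  001010(✓)  001100(✓)  001101(✓)  010001(✓)  010011(✓)  010100(✓)  010101(✓)  010110(✓)  010111(✓)  011000(✓)  011001(✓)  011011(✓)  011101(✓)  011110(✓)  100000(✓)  100001(✓)  100101(✓)  100111(✓)  101100(✓)  110001(✓)  110011(✓)  110100(✓)  110110(✓)  111001(✓)  111010(✓)  111011(✓)  111100(✓)  111101(✓)
size-2^1 implicants → -00000(✓)  -00001(✓)  -00101(✓)  -00111(✓)  -01100  -10001(✓)  -10011(✓)  -10100(✓)  -10110(✓)  -11001(✓)  -11011(✓)  -11101(✓)  0-0001(✓)  0-0011(✓)  0-0101(✓)  0-0110(✓)  0-0111(✓)  0-1000(✓)  0-1001(✓)  0-1101(✓)  00-000(✓)  00-001(✓)  00-101(✓)  000-01(✓)  000-11(✓)  0000-1(✓)  00000-(✓)  0001-1(✓)  00011-(✓)  001-00(✓)  001-01(✓)  0010-0  00100-(✓)  00110-(✓)  01-001(✓)  01-011(✓)  01-101(✓)  01-110  010-01(✓)  010-11(✓)  0100-1(✓)  0101-0(✓)  0101-1(✓)  01010-(✓)  01011-(✓)  011-01(✓)  0110-1(✓)  01100-(✓)  1-0001(✓)  1-1100  100-01(✓)  10000-(✓)  1001-1(✓)  11-001(✓)  11-011(✓)  11-100  1100-1(✓)  1101-0(✓)  111-01(✓)  1110-1(✓)  11101-  11110-
size-2^2 implicants → --0001  -00-01  -0000-  -001-1  -1-001(✓)  -1-011(✓)  -100-1(✓)  -101-0  -11-01  -110-1(✓)  0--001(✓)  0--101(✓)  0-0-01(✓)  0-0-11(✓)  0-00-1(✓)  0-01-1(✓)  0-011-  0-1-01(✓)  0-100-  00--01(✓)  00-00-  000--1(✓)  001-0-  01--01(✓)  01-0-1(✓)  010--1(✓)  0101--  11-0-1(✓)
size-2^3 implicants → -1-0-1  0---01  0-0--1
Unchecked terms (primes): --0001, -00-01, -0000-, -001-1, -01100, -1-0-1, -101-0, -11-01, 0---01, 0-0--1, 0-011-, 0-100-, 00-00-, 001-0-, 0010-0, 01-110, 0101--, 1-1100, 11-100, 11101-, 11110-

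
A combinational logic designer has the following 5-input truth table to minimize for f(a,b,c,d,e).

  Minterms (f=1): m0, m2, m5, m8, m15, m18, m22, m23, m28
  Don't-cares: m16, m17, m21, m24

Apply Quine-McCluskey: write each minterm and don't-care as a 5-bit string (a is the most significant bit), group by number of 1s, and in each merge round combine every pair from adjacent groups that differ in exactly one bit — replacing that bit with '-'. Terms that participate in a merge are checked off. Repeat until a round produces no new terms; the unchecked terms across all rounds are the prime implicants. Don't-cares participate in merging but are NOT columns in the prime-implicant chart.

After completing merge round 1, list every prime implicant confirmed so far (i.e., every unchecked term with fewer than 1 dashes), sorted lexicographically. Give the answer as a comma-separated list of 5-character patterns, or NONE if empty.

[col 0] 00000*, 00010*, 00101*, 01000*, 01111, 10000*, 10001*, 10010*, 10101*, 10110*, 10111*, 11000*, 11100*
[col 1] -0000*, -0010*, -0101, -1000*, 0-000*, 000-0*, 1-000*, 10-01, 10-10, 100-0*, 1000-, 101-1, 1011-, 11-00
[col 2] --000, -00-0
Prime implicants: --000, -00-0, -0101, 01111, 10-01, 10-10, 1000-, 101-1, 1011-, 11-00

01111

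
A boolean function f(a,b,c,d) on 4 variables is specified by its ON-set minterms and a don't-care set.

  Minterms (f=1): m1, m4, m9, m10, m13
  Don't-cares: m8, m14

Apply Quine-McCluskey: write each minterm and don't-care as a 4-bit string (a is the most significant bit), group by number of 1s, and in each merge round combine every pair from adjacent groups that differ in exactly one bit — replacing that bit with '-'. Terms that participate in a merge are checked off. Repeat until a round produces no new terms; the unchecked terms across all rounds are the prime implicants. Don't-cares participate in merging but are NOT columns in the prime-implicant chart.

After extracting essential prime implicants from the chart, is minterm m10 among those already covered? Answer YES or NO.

Round 0: 0001✓ 0100 1000✓ 1001✓ 1010✓ 1101✓ 1110✓
Round 1: -001 1-01 1-10 10-0 100-
PIs = {-001, 0100, 1-01, 1-10, 10-0, 100-}
Coverage chart:
  m1: -001 ←essential
  m4: 0100 ←essential
  m9: -001,1-01,100-
  m10: 1-10,10-0
  m13: 1-01 ←essential
Essential: -001, 0100, 1-01

NO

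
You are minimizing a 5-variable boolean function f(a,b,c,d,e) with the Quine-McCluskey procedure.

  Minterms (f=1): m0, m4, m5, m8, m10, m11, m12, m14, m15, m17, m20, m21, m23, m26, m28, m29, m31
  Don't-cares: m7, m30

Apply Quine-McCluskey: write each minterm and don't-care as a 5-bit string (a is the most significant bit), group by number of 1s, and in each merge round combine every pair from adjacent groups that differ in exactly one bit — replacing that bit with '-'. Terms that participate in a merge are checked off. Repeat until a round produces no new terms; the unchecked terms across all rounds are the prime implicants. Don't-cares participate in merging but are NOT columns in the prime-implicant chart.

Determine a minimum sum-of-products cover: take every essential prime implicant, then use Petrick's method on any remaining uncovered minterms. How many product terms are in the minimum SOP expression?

size-2^0 implicants → 00000(✓)  00100(✓)  00101(✓)  00111(✓)  01000(✓)  01010(✓)  01011(✓)  01100(✓)  01110(✓)  01111(✓)  10001(✓)  10100(✓)  10101(✓)  10111(✓)  11010(✓)  11100(✓)  11101(✓)  11110(✓)  11111(✓)
size-2^1 implicants → -0100(✓)  -0101(✓)  -0111(✓)  -1010(✓)  -1100(✓)  -1110(✓)  -1111(✓)  0-000(✓)  0-100(✓)  0-111(✓)  00-00(✓)  001-1(✓)  0010-(✓)  01-00(✓)  01-10(✓)  01-11(✓)  010-0(✓)  0101-(✓)  011-0(✓)  0111-(✓)  1-100(✓)  1-101(✓)  1-111(✓)  10-01  101-1(✓)  1010-(✓)  11-10(✓)  111-0(✓)  111-1(✓)  1110-(✓)  1111-(✓)
size-2^2 implicants → --100  --111  -01-1  -010-  -1-10  -11-0  -111-  0--00  01--0  01-1-  1-1-1  1-10-  111--
Unchecked terms (primes): --100, --111, -01-1, -010-, -1-10, -11-0, -111-, 0--00, 01--0, 01-1-, 1-1-1, 1-10-, 10-01, 111--
Minterm coverage:
  m0 ⊆ 0--00 [E]
  m4 ⊆ --100,-010-,0--00
  m5 ⊆ -01-1,-010-
  m8 ⊆ 0--00,01--0
  m10 ⊆ -1-10,01--0,01-1-
  m11 ⊆ 01-1- [E]
  m12 ⊆ --100,-11-0,0--00,01--0
  m14 ⊆ -1-10,-11-0,-111-,01--0,01-1-
  m15 ⊆ --111,-111-,01-1-
  m17 ⊆ 10-01 [E]
  m20 ⊆ --100,-010-,1-10-
  m21 ⊆ -01-1,-010-,1-1-1,1-10-,10-01
  m23 ⊆ --111,-01-1,1-1-1
  m26 ⊆ -1-10 [E]
  m28 ⊆ --100,-11-0,1-10-,111--
  m29 ⊆ 1-1-1,1-10-,111--
  m31 ⊆ --111,-111-,1-1-1,111--
E = {-1-10, 0--00, 01-1-, 10-01}
Petrick residual → --100, -01-1, 1-1-1
Cover = cd'e' + b'ce + bde' + a'd'e' + a'bd + ace + ab'd'e  |cover|=7

7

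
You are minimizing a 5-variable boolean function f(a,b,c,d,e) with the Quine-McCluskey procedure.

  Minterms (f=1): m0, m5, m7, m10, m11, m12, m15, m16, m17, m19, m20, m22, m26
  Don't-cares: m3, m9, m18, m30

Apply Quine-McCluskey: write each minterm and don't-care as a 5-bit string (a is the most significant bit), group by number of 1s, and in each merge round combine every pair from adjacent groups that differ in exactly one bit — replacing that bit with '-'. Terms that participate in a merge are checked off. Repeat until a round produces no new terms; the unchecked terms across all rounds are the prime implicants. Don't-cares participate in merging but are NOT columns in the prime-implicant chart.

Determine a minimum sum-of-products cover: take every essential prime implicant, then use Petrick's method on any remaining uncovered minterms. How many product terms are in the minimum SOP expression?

Round 0: 00000✓ 00011✓ 00101✓ 00111✓ 01001✓ 01010✓ 01011✓ 01100 01111✓ 10000✓ 10001✓ 10010✓ 10011✓ 10100✓ 10110✓ 11010✓ 11110✓
Round 1: -0000 -0011 -1010 0-011✓ 0-111✓ 00-11✓ 001-1 01-11✓ 010-1 0101- 1-010✓ 1-110✓ 10-00✓ 10-10✓ 100-0✓ 100-1✓ 1000-✓ 1001-✓ 101-0✓ 11-10✓
Round 2: 0--11 1--10 10--0 100--
PIs = {-0000, -0011, -1010, 0--11, 001-1, 010-1, 0101-, 01100, 1--10, 10--0, 100--}
Coverage chart:
  m0: -0000 ←essential
  m5: 001-1 ←essential
  m7: 0--11,001-1
  m10: -1010,0101-
  m11: 0--11,010-1,0101-
  m12: 01100 ←essential
  m15: 0--11 ←essential
  m16: -0000,10--0,100--
  m17: 100-- ←essential
  m19: -0011,100--
  m20: 10--0 ←essential
  m22: 1--10,10--0
  m26: -1010,1--10
Essential: -0000, 0--11, 001-1, 01100, 10--0, 100--
Petrick residual → -1010
Min cover (7 terms): b'c'd'e' + bc'de' + a'de + a'b'ce + a'bcd'e' + ab'e' + ab'c'

7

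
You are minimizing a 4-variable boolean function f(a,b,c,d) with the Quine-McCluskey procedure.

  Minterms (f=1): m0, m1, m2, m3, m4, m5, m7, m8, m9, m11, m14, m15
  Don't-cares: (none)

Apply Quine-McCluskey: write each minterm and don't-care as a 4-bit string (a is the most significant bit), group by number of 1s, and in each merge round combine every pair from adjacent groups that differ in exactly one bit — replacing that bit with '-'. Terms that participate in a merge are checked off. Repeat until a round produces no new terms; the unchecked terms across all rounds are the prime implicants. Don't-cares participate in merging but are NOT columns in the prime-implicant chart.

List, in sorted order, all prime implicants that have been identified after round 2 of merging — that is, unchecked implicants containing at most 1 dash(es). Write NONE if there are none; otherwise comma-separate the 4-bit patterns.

[col 0] 0000*, 0001*, 0010*, 0011*, 0100*, 0101*, 0111*, 1000*, 1001*, 1011*, 1110*, 1111*
[col 1] -000*, -001*, -011*, -111*, 0-00*, 0-01*, 0-11*, 00-0*, 00-1*, 000-*, 001-*, 01-1*, 010-*, 1-11*, 10-1*, 100-*, 111-
[col 2] --11, -0-1, -00-, 0--1, 0-0-, 00--
Prime implicants: --11, -0-1, -00-, 0--1, 0-0-, 00--, 111-

111-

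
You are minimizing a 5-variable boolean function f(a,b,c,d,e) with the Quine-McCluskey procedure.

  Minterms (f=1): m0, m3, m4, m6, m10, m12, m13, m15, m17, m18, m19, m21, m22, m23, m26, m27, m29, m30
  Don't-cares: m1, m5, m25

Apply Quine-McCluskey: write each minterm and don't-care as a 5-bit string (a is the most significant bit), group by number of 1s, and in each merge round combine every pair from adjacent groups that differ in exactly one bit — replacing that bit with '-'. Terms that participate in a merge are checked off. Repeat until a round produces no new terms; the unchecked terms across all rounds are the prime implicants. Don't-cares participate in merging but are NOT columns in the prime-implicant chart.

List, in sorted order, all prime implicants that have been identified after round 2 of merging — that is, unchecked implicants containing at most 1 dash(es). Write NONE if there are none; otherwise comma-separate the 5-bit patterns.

Round 0: 00000✓ 00001✓ 00011✓ 00100✓ 00101✓ 00110✓ 01010✓ 01100✓ 01101✓ 01111✓ 10001✓ 10010✓ 10011✓ 10101✓ 10110✓ 10111✓ 11001✓ 11010✓ 11011✓ 11101✓ 11110✓
Round 1: -0001✓ -0011✓ -0101✓ -0110 -1010 -1101✓ 0-100✓ 0-101✓ 00-00✓ 00-01✓ 000-1✓ 0000-✓ 001-0 0010-✓ 011-1 0110-✓ 1-001✓ 1-010✓ 1-011✓ 1-101✓ 1-110✓ 10-01✓ 10-10✓ 10-11✓ 100-1✓ 1001-✓ 101-1✓ 1011-✓ 11-01✓ 11-10✓ 110-1✓ 1101-✓
Round 2: --101 -0-01 -00-1 0-10- 00-0- 1--01 1--10 1-0-1 1-01- 10--1 10-1-
PIs = {--101, -0-01, -00-1, -0110, -1010, 0-10-, 00-0-, 001-0, 011-1, 1--01, 1--10, 1-0-1, 1-01-, 10--1, 10-1-}

-0110, -1010, 001-0, 011-1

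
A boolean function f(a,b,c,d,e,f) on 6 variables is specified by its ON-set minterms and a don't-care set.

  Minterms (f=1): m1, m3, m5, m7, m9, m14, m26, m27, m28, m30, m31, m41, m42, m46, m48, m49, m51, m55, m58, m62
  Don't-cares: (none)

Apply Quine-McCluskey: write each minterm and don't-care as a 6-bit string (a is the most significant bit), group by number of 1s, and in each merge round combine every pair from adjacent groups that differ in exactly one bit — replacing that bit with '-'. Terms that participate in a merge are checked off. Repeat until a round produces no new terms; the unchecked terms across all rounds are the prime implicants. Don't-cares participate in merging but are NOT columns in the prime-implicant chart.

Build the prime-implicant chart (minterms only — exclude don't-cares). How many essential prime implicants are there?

8

Round 0: 000001✓ 000011✓ 000101✓ 000111✓ 001001✓ 001110✓ 011010✓ 011011✓ 011100✓ 011110✓ 011111✓ 101001✓ 101010✓ 101110✓ 110000✓ 110001✓ 110011✓ 110111✓ 111010✓ 111110✓
Round 1: -01001 -01110✓ -11010✓ -11110✓ 0-1110✓ 00-001 000-01✓ 000-11✓ 0000-1✓ 0001-1✓ 011-10✓ 011-11✓ 01101-✓ 0111-0 01111-✓ 1-1010✓ 1-1110✓ 101-10✓ 110-11 1100-1 11000- 111-10✓
Round 2: --1110 -11-10 000--1 011-1- 1-1-10
PIs = {--1110, -01001, -11-10, 00-001, 000--1, 011-1-, 0111-0, 1-1-10, 110-11, 1100-1, 11000-}
Coverage chart:
  m1: 00-001,000--1
  m3: 000--1 ←essential
  m5: 000--1 ←essential
  m7: 000--1 ←essential
  m9: -01001,00-001
  m14: --1110 ←essential
  m26: -11-10,011-1-
  m27: 011-1- ←essential
  m28: 0111-0 ←essential
  m30: --1110,-11-10,011-1-,0111-0
  m31: 011-1- ←essential
  m41: -01001 ←essential
  m42: 1-1-10 ←essential
  m46: --1110,1-1-10
  m48: 11000- ←essential
  m49: 1100-1,11000-
  m51: 110-11,1100-1
  m55: 110-11 ←essential
  m58: -11-10,1-1-10
  m62: --1110,-11-10,1-1-10
Essential: --1110, -01001, 000--1, 011-1-, 0111-0, 1-1-10, 110-11, 11000-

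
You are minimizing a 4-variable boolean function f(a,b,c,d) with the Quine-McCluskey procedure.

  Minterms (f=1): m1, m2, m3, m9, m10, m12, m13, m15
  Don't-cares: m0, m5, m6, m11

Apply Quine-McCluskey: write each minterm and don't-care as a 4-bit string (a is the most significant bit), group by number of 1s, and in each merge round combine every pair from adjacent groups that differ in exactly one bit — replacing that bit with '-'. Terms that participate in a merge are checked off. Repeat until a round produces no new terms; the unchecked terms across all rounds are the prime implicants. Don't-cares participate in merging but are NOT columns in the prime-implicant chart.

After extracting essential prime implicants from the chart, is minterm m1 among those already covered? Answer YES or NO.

Round 0: 0000✓ 0001✓ 0010✓ 0011✓ 0101✓ 0110✓ 1001✓ 1010✓ 1011✓ 1100✓ 1101✓ 1111✓
Round 1: -001✓ -010✓ -011✓ -101✓ 0-01✓ 0-10 00-0✓ 00-1✓ 000-✓ 001-✓ 1-01✓ 1-11✓ 10-1✓ 101-✓ 11-1✓ 110-
Round 2: --01 -0-1 -01- 00-- 1--1
PIs = {--01, -0-1, -01-, 0-10, 00--, 1--1, 110-}
Coverage chart:
  m1: --01,-0-1,00--
  m2: -01-,0-10,00--
  m3: -0-1,-01-,00--
  m9: --01,-0-1,1--1
  m10: -01- ←essential
  m12: 110- ←essential
  m13: --01,1--1,110-
  m15: 1--1 ←essential
Essential: -01-, 1--1, 110-

NO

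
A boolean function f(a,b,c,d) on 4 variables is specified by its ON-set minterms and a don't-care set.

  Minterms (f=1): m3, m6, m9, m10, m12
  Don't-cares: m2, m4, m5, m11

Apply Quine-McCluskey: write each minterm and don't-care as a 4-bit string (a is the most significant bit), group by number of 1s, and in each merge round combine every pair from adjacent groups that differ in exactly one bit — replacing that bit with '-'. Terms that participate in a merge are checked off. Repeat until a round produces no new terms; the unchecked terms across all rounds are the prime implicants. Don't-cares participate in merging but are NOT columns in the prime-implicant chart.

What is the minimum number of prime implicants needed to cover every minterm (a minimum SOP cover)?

4

size-2^0 implicants → 0010(✓)  0011(✓)  0100(✓)  0101(✓)  0110(✓)  1001(✓)  1010(✓)  1011(✓)  1100(✓)
size-2^1 implicants → -010(✓)  -011(✓)  -100  0-10  001-(✓)  01-0  010-  10-1  101-(✓)
size-2^2 implicants → -01-
Unchecked terms (primes): -01-, -100, 0-10, 01-0, 010-, 10-1
Minterm coverage:
  m3 ⊆ -01- [E]
  m6 ⊆ 0-10,01-0
  m9 ⊆ 10-1 [E]
  m10 ⊆ -01- [E]
  m12 ⊆ -100 [E]
E = {-01-, -100, 10-1}
Petrick residual → 0-10
Cover = b'c + bc'd' + a'cd' + ab'd  |cover|=4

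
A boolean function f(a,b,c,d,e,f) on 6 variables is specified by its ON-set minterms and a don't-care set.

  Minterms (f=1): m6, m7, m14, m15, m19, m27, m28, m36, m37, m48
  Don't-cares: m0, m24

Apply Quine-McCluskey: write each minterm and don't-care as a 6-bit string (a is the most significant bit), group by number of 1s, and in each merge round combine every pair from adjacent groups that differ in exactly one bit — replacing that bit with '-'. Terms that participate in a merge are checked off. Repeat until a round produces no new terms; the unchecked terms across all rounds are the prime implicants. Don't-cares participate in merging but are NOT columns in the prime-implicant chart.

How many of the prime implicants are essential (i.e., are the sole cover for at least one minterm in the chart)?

[col 0] 000000, 000110*, 000111*, 001110*, 001111*, 010011*, 011000*, 011011*, 011100*, 100100*, 100101*, 110000
[col 1] 00-110*, 00-111*, 00011-*, 00111-*, 01-011, 011-00, 10010-
[col 2] 00-11-
Prime implicants: 00-11-, 000000, 01-011, 011-00, 10010-, 110000
PI chart (minterm → PIs covering it):
  6 | 00-11-  (sole → essential)
  7 | 00-11-  (sole → essential)
  14 | 00-11-  (sole → essential)
  15 | 00-11-  (sole → essential)
  19 | 01-011  (sole → essential)
  27 | 01-011  (sole → essential)
  28 | 011-00  (sole → essential)
  36 | 10010-  (sole → essential)
  37 | 10010-  (sole → essential)
  48 | 110000  (sole → essential)
Essential prime implicants: 00-11-, 01-011, 011-00, 10010-, 110000

5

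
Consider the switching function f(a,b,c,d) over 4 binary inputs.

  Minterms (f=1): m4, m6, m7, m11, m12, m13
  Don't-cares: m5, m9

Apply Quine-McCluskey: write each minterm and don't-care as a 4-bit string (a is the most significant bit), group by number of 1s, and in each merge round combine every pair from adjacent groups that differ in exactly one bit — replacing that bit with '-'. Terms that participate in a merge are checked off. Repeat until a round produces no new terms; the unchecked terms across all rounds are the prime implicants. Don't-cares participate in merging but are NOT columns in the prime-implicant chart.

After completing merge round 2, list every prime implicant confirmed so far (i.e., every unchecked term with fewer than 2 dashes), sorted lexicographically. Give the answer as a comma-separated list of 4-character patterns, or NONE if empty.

1-01, 10-1

size-2^0 implicants → 0100(✓)  0101(✓)  0110(✓)  0111(✓)  1001(✓)  1011(✓)  1100(✓)  1101(✓)
size-2^1 implicants → -100(✓)  -101(✓)  01-0(✓)  01-1(✓)  010-(✓)  011-(✓)  1-01  10-1  110-(✓)
size-2^2 implicants → -10-  01--
Unchecked terms (primes): -10-, 01--, 1-01, 10-1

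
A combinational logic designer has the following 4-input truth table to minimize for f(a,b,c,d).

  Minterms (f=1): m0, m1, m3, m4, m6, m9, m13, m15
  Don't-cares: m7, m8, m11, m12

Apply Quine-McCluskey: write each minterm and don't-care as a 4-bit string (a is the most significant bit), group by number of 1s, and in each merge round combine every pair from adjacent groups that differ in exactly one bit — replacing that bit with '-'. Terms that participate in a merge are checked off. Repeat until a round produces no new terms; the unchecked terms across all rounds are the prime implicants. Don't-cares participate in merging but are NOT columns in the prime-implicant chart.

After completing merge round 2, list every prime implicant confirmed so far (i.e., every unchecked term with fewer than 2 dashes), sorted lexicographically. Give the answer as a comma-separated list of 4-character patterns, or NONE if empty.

01-0, 011-

size-2^0 implicants → 0000(✓)  0001(✓)  0011(✓)  0100(✓)  0110(✓)  0111(✓)  1000(✓)  1001(✓)  1011(✓)  1100(✓)  1101(✓)  1111(✓)
size-2^1 implicants → -000(✓)  -001(✓)  -011(✓)  -100(✓)  -111(✓)  0-00(✓)  0-11(✓)  00-1(✓)  000-(✓)  01-0  011-  1-00(✓)  1-01(✓)  1-11(✓)  10-1(✓)  100-(✓)  11-1(✓)  110-(✓)
size-2^2 implicants → --00  --11  -0-1  -00-  1--1  1-0-
Unchecked terms (primes): --00, --11, -0-1, -00-, 01-0, 011-, 1--1, 1-0-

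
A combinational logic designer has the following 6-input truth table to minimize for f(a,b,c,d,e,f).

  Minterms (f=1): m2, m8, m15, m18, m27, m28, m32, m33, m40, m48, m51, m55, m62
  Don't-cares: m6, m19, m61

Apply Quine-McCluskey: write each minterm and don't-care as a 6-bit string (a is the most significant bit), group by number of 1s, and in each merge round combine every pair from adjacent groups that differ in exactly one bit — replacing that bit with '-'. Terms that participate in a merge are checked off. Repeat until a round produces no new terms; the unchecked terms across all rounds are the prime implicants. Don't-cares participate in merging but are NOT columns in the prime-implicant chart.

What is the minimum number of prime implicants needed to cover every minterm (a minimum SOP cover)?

9

Round 0: 000010✓ 000110✓ 001000✓ 001111 010010✓ 010011✓ 011011✓ 011100 100000✓ 100001✓ 101000✓ 110000✓ 110011✓ 110111✓ 111101 111110
Round 1: -01000 -10011 0-0010 000-10 01-011 01001- 1-0000 10-000 10000- 110-11
PIs = {-01000, -10011, 0-0010, 000-10, 001111, 01-011, 01001-, 011100, 1-0000, 10-000, 10000-, 110-11, 111101, 111110}
Coverage chart:
  m2: 0-0010,000-10
  m8: -01000 ←essential
  m15: 001111 ←essential
  m18: 0-0010,01001-
  m27: 01-011 ←essential
  m28: 011100 ←essential
  m32: 1-0000,10-000,10000-
  m33: 10000- ←essential
  m40: -01000,10-000
  m48: 1-0000 ←essential
  m51: -10011,110-11
  m55: 110-11 ←essential
  m62: 111110 ←essential
Essential: -01000, 001111, 01-011, 011100, 1-0000, 10000-, 110-11, 111110
Petrick residual → 0-0010
Min cover (9 terms): b'cd'e'f' + a'c'd'ef' + a'b'cdef + a'bd'ef + a'bcde'f' + ac'd'e'f' + ab'c'd'e' + abc'ef + abcdef'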